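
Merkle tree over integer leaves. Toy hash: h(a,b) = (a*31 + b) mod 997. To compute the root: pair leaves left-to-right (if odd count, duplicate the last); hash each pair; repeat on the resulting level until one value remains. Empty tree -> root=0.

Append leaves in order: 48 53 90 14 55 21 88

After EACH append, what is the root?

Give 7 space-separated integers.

Answer: 48 544 801 725 32 938 34

Derivation:
After append 48 (leaves=[48]):
  L0: [48]
  root=48
After append 53 (leaves=[48, 53]):
  L0: [48, 53]
  L1: h(48,53)=(48*31+53)%997=544 -> [544]
  root=544
After append 90 (leaves=[48, 53, 90]):
  L0: [48, 53, 90]
  L1: h(48,53)=(48*31+53)%997=544 h(90,90)=(90*31+90)%997=886 -> [544, 886]
  L2: h(544,886)=(544*31+886)%997=801 -> [801]
  root=801
After append 14 (leaves=[48, 53, 90, 14]):
  L0: [48, 53, 90, 14]
  L1: h(48,53)=(48*31+53)%997=544 h(90,14)=(90*31+14)%997=810 -> [544, 810]
  L2: h(544,810)=(544*31+810)%997=725 -> [725]
  root=725
After append 55 (leaves=[48, 53, 90, 14, 55]):
  L0: [48, 53, 90, 14, 55]
  L1: h(48,53)=(48*31+53)%997=544 h(90,14)=(90*31+14)%997=810 h(55,55)=(55*31+55)%997=763 -> [544, 810, 763]
  L2: h(544,810)=(544*31+810)%997=725 h(763,763)=(763*31+763)%997=488 -> [725, 488]
  L3: h(725,488)=(725*31+488)%997=32 -> [32]
  root=32
After append 21 (leaves=[48, 53, 90, 14, 55, 21]):
  L0: [48, 53, 90, 14, 55, 21]
  L1: h(48,53)=(48*31+53)%997=544 h(90,14)=(90*31+14)%997=810 h(55,21)=(55*31+21)%997=729 -> [544, 810, 729]
  L2: h(544,810)=(544*31+810)%997=725 h(729,729)=(729*31+729)%997=397 -> [725, 397]
  L3: h(725,397)=(725*31+397)%997=938 -> [938]
  root=938
After append 88 (leaves=[48, 53, 90, 14, 55, 21, 88]):
  L0: [48, 53, 90, 14, 55, 21, 88]
  L1: h(48,53)=(48*31+53)%997=544 h(90,14)=(90*31+14)%997=810 h(55,21)=(55*31+21)%997=729 h(88,88)=(88*31+88)%997=822 -> [544, 810, 729, 822]
  L2: h(544,810)=(544*31+810)%997=725 h(729,822)=(729*31+822)%997=490 -> [725, 490]
  L3: h(725,490)=(725*31+490)%997=34 -> [34]
  root=34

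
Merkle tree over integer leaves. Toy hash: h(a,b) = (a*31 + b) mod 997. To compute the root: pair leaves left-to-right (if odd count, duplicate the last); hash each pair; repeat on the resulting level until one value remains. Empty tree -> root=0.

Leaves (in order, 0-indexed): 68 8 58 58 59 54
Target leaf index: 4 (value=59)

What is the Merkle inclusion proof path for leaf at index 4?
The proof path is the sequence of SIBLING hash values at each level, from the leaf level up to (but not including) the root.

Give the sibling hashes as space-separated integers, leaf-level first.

Answer: 54 886 653

Derivation:
L0 (leaves): [68, 8, 58, 58, 59, 54], target index=4
L1: h(68,8)=(68*31+8)%997=122 [pair 0] h(58,58)=(58*31+58)%997=859 [pair 1] h(59,54)=(59*31+54)%997=886 [pair 2] -> [122, 859, 886]
  Sibling for proof at L0: 54
L2: h(122,859)=(122*31+859)%997=653 [pair 0] h(886,886)=(886*31+886)%997=436 [pair 1] -> [653, 436]
  Sibling for proof at L1: 886
L3: h(653,436)=(653*31+436)%997=739 [pair 0] -> [739]
  Sibling for proof at L2: 653
Root: 739
Proof path (sibling hashes from leaf to root): [54, 886, 653]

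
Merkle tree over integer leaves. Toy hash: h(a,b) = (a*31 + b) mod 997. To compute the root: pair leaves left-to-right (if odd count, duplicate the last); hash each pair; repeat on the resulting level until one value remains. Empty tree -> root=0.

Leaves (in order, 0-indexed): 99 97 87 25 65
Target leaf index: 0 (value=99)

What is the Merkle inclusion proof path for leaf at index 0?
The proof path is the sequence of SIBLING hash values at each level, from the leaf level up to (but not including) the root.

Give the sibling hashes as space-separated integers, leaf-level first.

L0 (leaves): [99, 97, 87, 25, 65], target index=0
L1: h(99,97)=(99*31+97)%997=175 [pair 0] h(87,25)=(87*31+25)%997=728 [pair 1] h(65,65)=(65*31+65)%997=86 [pair 2] -> [175, 728, 86]
  Sibling for proof at L0: 97
L2: h(175,728)=(175*31+728)%997=171 [pair 0] h(86,86)=(86*31+86)%997=758 [pair 1] -> [171, 758]
  Sibling for proof at L1: 728
L3: h(171,758)=(171*31+758)%997=77 [pair 0] -> [77]
  Sibling for proof at L2: 758
Root: 77
Proof path (sibling hashes from leaf to root): [97, 728, 758]

Answer: 97 728 758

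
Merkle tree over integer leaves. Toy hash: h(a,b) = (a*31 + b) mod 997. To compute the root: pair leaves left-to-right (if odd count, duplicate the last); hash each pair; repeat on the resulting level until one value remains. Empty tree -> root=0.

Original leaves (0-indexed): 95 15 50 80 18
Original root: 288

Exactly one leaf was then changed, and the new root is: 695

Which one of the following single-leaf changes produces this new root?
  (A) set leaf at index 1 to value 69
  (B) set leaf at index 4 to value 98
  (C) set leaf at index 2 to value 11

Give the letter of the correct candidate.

Answer: C

Derivation:
Original leaves: [95, 15, 50, 80, 18]
Target new root: 695
Try each candidate change and compute the resulting root:
Candidate A: set leaf[1] = 69 -> leaves = [95, 69, 50, 80, 18]
  L0: [95, 69, 50, 80, 18]
  L1: h(95,69)=(95*31+69)%997=23 h(50,80)=(50*31+80)%997=633 h(18,18)=(18*31+18)%997=576 -> [23, 633, 576]
  L2: h(23,633)=(23*31+633)%997=349 h(576,576)=(576*31+576)%997=486 -> [349, 486]
  L3: h(349,486)=(349*31+486)%997=338 -> [338]
  root = 338 != target 695
Candidate B: set leaf[4] = 98 -> leaves = [95, 15, 50, 80, 98]
  L0: [95, 15, 50, 80, 98]
  L1: h(95,15)=(95*31+15)%997=966 h(50,80)=(50*31+80)%997=633 h(98,98)=(98*31+98)%997=145 -> [966, 633, 145]
  L2: h(966,633)=(966*31+633)%997=669 h(145,145)=(145*31+145)%997=652 -> [669, 652]
  L3: h(669,652)=(669*31+652)%997=454 -> [454]
  root = 454 != target 695
Candidate C: set leaf[2] = 11 -> leaves = [95, 15, 11, 80, 18]
  L0: [95, 15, 11, 80, 18]
  L1: h(95,15)=(95*31+15)%997=966 h(11,80)=(11*31+80)%997=421 h(18,18)=(18*31+18)%997=576 -> [966, 421, 576]
  L2: h(966,421)=(966*31+421)%997=457 h(576,576)=(576*31+576)%997=486 -> [457, 486]
  L3: h(457,486)=(457*31+486)%997=695 -> [695]
  root = 695 == target 695  ** MATCH **
Candidate C produces the target root.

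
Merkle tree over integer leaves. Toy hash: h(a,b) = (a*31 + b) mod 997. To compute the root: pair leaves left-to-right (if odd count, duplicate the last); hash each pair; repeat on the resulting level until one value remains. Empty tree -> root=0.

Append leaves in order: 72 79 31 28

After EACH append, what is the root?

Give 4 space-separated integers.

Answer: 72 317 849 846

Derivation:
After append 72 (leaves=[72]):
  L0: [72]
  root=72
After append 79 (leaves=[72, 79]):
  L0: [72, 79]
  L1: h(72,79)=(72*31+79)%997=317 -> [317]
  root=317
After append 31 (leaves=[72, 79, 31]):
  L0: [72, 79, 31]
  L1: h(72,79)=(72*31+79)%997=317 h(31,31)=(31*31+31)%997=992 -> [317, 992]
  L2: h(317,992)=(317*31+992)%997=849 -> [849]
  root=849
After append 28 (leaves=[72, 79, 31, 28]):
  L0: [72, 79, 31, 28]
  L1: h(72,79)=(72*31+79)%997=317 h(31,28)=(31*31+28)%997=989 -> [317, 989]
  L2: h(317,989)=(317*31+989)%997=846 -> [846]
  root=846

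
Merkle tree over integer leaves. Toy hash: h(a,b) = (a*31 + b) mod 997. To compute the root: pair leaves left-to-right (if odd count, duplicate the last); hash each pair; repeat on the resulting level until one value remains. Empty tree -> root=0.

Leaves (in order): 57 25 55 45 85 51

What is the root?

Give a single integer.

L0: [57, 25, 55, 45, 85, 51]
L1: h(57,25)=(57*31+25)%997=795 h(55,45)=(55*31+45)%997=753 h(85,51)=(85*31+51)%997=692 -> [795, 753, 692]
L2: h(795,753)=(795*31+753)%997=473 h(692,692)=(692*31+692)%997=210 -> [473, 210]
L3: h(473,210)=(473*31+210)%997=915 -> [915]

Answer: 915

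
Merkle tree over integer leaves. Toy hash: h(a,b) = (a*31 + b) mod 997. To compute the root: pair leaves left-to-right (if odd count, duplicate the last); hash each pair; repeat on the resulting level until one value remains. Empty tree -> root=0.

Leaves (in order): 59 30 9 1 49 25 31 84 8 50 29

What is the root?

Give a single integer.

L0: [59, 30, 9, 1, 49, 25, 31, 84, 8, 50, 29]
L1: h(59,30)=(59*31+30)%997=862 h(9,1)=(9*31+1)%997=280 h(49,25)=(49*31+25)%997=547 h(31,84)=(31*31+84)%997=48 h(8,50)=(8*31+50)%997=298 h(29,29)=(29*31+29)%997=928 -> [862, 280, 547, 48, 298, 928]
L2: h(862,280)=(862*31+280)%997=83 h(547,48)=(547*31+48)%997=56 h(298,928)=(298*31+928)%997=196 -> [83, 56, 196]
L3: h(83,56)=(83*31+56)%997=635 h(196,196)=(196*31+196)%997=290 -> [635, 290]
L4: h(635,290)=(635*31+290)%997=35 -> [35]

Answer: 35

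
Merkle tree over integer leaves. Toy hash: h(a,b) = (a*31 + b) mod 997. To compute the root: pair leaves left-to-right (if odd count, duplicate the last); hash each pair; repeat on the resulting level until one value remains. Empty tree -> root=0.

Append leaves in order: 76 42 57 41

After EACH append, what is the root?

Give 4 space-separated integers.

Answer: 76 404 390 374

Derivation:
After append 76 (leaves=[76]):
  L0: [76]
  root=76
After append 42 (leaves=[76, 42]):
  L0: [76, 42]
  L1: h(76,42)=(76*31+42)%997=404 -> [404]
  root=404
After append 57 (leaves=[76, 42, 57]):
  L0: [76, 42, 57]
  L1: h(76,42)=(76*31+42)%997=404 h(57,57)=(57*31+57)%997=827 -> [404, 827]
  L2: h(404,827)=(404*31+827)%997=390 -> [390]
  root=390
After append 41 (leaves=[76, 42, 57, 41]):
  L0: [76, 42, 57, 41]
  L1: h(76,42)=(76*31+42)%997=404 h(57,41)=(57*31+41)%997=811 -> [404, 811]
  L2: h(404,811)=(404*31+811)%997=374 -> [374]
  root=374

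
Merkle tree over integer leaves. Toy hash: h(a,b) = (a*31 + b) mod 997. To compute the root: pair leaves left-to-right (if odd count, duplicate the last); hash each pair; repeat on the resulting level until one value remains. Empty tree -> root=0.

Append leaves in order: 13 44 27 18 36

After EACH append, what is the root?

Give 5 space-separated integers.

After append 13 (leaves=[13]):
  L0: [13]
  root=13
After append 44 (leaves=[13, 44]):
  L0: [13, 44]
  L1: h(13,44)=(13*31+44)%997=447 -> [447]
  root=447
After append 27 (leaves=[13, 44, 27]):
  L0: [13, 44, 27]
  L1: h(13,44)=(13*31+44)%997=447 h(27,27)=(27*31+27)%997=864 -> [447, 864]
  L2: h(447,864)=(447*31+864)%997=763 -> [763]
  root=763
After append 18 (leaves=[13, 44, 27, 18]):
  L0: [13, 44, 27, 18]
  L1: h(13,44)=(13*31+44)%997=447 h(27,18)=(27*31+18)%997=855 -> [447, 855]
  L2: h(447,855)=(447*31+855)%997=754 -> [754]
  root=754
After append 36 (leaves=[13, 44, 27, 18, 36]):
  L0: [13, 44, 27, 18, 36]
  L1: h(13,44)=(13*31+44)%997=447 h(27,18)=(27*31+18)%997=855 h(36,36)=(36*31+36)%997=155 -> [447, 855, 155]
  L2: h(447,855)=(447*31+855)%997=754 h(155,155)=(155*31+155)%997=972 -> [754, 972]
  L3: h(754,972)=(754*31+972)%997=418 -> [418]
  root=418

Answer: 13 447 763 754 418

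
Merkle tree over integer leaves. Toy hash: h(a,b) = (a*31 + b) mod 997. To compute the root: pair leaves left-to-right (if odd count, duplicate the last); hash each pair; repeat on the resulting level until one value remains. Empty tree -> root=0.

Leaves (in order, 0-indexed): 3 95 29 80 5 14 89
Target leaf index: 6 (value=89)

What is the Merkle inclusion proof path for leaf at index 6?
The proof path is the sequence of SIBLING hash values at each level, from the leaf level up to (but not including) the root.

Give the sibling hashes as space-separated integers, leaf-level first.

Answer: 89 169 825

Derivation:
L0 (leaves): [3, 95, 29, 80, 5, 14, 89], target index=6
L1: h(3,95)=(3*31+95)%997=188 [pair 0] h(29,80)=(29*31+80)%997=979 [pair 1] h(5,14)=(5*31+14)%997=169 [pair 2] h(89,89)=(89*31+89)%997=854 [pair 3] -> [188, 979, 169, 854]
  Sibling for proof at L0: 89
L2: h(188,979)=(188*31+979)%997=825 [pair 0] h(169,854)=(169*31+854)%997=111 [pair 1] -> [825, 111]
  Sibling for proof at L1: 169
L3: h(825,111)=(825*31+111)%997=761 [pair 0] -> [761]
  Sibling for proof at L2: 825
Root: 761
Proof path (sibling hashes from leaf to root): [89, 169, 825]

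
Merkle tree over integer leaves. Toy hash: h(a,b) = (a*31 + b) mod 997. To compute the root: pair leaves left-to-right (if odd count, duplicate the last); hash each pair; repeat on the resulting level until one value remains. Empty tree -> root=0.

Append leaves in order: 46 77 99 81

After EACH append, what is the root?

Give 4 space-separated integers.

After append 46 (leaves=[46]):
  L0: [46]
  root=46
After append 77 (leaves=[46, 77]):
  L0: [46, 77]
  L1: h(46,77)=(46*31+77)%997=506 -> [506]
  root=506
After append 99 (leaves=[46, 77, 99]):
  L0: [46, 77, 99]
  L1: h(46,77)=(46*31+77)%997=506 h(99,99)=(99*31+99)%997=177 -> [506, 177]
  L2: h(506,177)=(506*31+177)%997=908 -> [908]
  root=908
After append 81 (leaves=[46, 77, 99, 81]):
  L0: [46, 77, 99, 81]
  L1: h(46,77)=(46*31+77)%997=506 h(99,81)=(99*31+81)%997=159 -> [506, 159]
  L2: h(506,159)=(506*31+159)%997=890 -> [890]
  root=890

Answer: 46 506 908 890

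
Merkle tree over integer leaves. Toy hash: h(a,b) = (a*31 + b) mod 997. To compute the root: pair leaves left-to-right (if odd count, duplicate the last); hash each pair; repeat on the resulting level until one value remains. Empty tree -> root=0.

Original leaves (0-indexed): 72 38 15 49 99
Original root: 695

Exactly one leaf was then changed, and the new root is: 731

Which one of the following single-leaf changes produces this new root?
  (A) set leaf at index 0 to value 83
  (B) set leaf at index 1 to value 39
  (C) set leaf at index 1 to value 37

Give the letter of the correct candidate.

Answer: C

Derivation:
Original leaves: [72, 38, 15, 49, 99]
Target new root: 731
Try each candidate change and compute the resulting root:
Candidate A: set leaf[0] = 83 -> leaves = [83, 38, 15, 49, 99]
  L0: [83, 38, 15, 49, 99]
  L1: h(83,38)=(83*31+38)%997=617 h(15,49)=(15*31+49)%997=514 h(99,99)=(99*31+99)%997=177 -> [617, 514, 177]
  L2: h(617,514)=(617*31+514)%997=698 h(177,177)=(177*31+177)%997=679 -> [698, 679]
  L3: h(698,679)=(698*31+679)%997=383 -> [383]
  root = 383 != target 731
Candidate B: set leaf[1] = 39 -> leaves = [72, 39, 15, 49, 99]
  L0: [72, 39, 15, 49, 99]
  L1: h(72,39)=(72*31+39)%997=277 h(15,49)=(15*31+49)%997=514 h(99,99)=(99*31+99)%997=177 -> [277, 514, 177]
  L2: h(277,514)=(277*31+514)%997=128 h(177,177)=(177*31+177)%997=679 -> [128, 679]
  L3: h(128,679)=(128*31+679)%997=659 -> [659]
  root = 659 != target 731
Candidate C: set leaf[1] = 37 -> leaves = [72, 37, 15, 49, 99]
  L0: [72, 37, 15, 49, 99]
  L1: h(72,37)=(72*31+37)%997=275 h(15,49)=(15*31+49)%997=514 h(99,99)=(99*31+99)%997=177 -> [275, 514, 177]
  L2: h(275,514)=(275*31+514)%997=66 h(177,177)=(177*31+177)%997=679 -> [66, 679]
  L3: h(66,679)=(66*31+679)%997=731 -> [731]
  root = 731 == target 731  ** MATCH **
Candidate C produces the target root.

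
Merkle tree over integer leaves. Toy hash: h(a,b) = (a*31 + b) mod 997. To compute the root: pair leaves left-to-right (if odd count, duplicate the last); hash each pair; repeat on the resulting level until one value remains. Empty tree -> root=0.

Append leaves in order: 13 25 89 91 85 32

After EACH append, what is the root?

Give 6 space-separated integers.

After append 13 (leaves=[13]):
  L0: [13]
  root=13
After append 25 (leaves=[13, 25]):
  L0: [13, 25]
  L1: h(13,25)=(13*31+25)%997=428 -> [428]
  root=428
After append 89 (leaves=[13, 25, 89]):
  L0: [13, 25, 89]
  L1: h(13,25)=(13*31+25)%997=428 h(89,89)=(89*31+89)%997=854 -> [428, 854]
  L2: h(428,854)=(428*31+854)%997=164 -> [164]
  root=164
After append 91 (leaves=[13, 25, 89, 91]):
  L0: [13, 25, 89, 91]
  L1: h(13,25)=(13*31+25)%997=428 h(89,91)=(89*31+91)%997=856 -> [428, 856]
  L2: h(428,856)=(428*31+856)%997=166 -> [166]
  root=166
After append 85 (leaves=[13, 25, 89, 91, 85]):
  L0: [13, 25, 89, 91, 85]
  L1: h(13,25)=(13*31+25)%997=428 h(89,91)=(89*31+91)%997=856 h(85,85)=(85*31+85)%997=726 -> [428, 856, 726]
  L2: h(428,856)=(428*31+856)%997=166 h(726,726)=(726*31+726)%997=301 -> [166, 301]
  L3: h(166,301)=(166*31+301)%997=462 -> [462]
  root=462
After append 32 (leaves=[13, 25, 89, 91, 85, 32]):
  L0: [13, 25, 89, 91, 85, 32]
  L1: h(13,25)=(13*31+25)%997=428 h(89,91)=(89*31+91)%997=856 h(85,32)=(85*31+32)%997=673 -> [428, 856, 673]
  L2: h(428,856)=(428*31+856)%997=166 h(673,673)=(673*31+673)%997=599 -> [166, 599]
  L3: h(166,599)=(166*31+599)%997=760 -> [760]
  root=760

Answer: 13 428 164 166 462 760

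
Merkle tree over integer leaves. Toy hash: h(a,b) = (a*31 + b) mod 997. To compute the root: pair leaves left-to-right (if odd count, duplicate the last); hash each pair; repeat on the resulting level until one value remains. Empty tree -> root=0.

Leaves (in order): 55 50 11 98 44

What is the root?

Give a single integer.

Answer: 470

Derivation:
L0: [55, 50, 11, 98, 44]
L1: h(55,50)=(55*31+50)%997=758 h(11,98)=(11*31+98)%997=439 h(44,44)=(44*31+44)%997=411 -> [758, 439, 411]
L2: h(758,439)=(758*31+439)%997=9 h(411,411)=(411*31+411)%997=191 -> [9, 191]
L3: h(9,191)=(9*31+191)%997=470 -> [470]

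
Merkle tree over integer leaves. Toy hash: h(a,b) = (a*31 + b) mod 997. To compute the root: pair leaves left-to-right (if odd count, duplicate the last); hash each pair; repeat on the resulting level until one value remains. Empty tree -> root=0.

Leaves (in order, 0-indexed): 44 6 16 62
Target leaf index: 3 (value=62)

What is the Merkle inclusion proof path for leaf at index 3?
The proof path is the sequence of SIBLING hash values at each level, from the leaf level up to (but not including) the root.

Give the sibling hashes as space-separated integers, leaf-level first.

L0 (leaves): [44, 6, 16, 62], target index=3
L1: h(44,6)=(44*31+6)%997=373 [pair 0] h(16,62)=(16*31+62)%997=558 [pair 1] -> [373, 558]
  Sibling for proof at L0: 16
L2: h(373,558)=(373*31+558)%997=157 [pair 0] -> [157]
  Sibling for proof at L1: 373
Root: 157
Proof path (sibling hashes from leaf to root): [16, 373]

Answer: 16 373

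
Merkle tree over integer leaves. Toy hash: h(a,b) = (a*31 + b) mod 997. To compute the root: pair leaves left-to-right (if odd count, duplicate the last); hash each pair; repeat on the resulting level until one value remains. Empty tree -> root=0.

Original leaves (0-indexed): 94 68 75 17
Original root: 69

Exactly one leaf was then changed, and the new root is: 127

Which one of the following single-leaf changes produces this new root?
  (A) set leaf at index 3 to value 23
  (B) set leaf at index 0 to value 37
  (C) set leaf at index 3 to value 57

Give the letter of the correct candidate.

Answer: B

Derivation:
Original leaves: [94, 68, 75, 17]
Target new root: 127
Try each candidate change and compute the resulting root:
Candidate A: set leaf[3] = 23 -> leaves = [94, 68, 75, 23]
  L0: [94, 68, 75, 23]
  L1: h(94,68)=(94*31+68)%997=988 h(75,23)=(75*31+23)%997=354 -> [988, 354]
  L2: h(988,354)=(988*31+354)%997=75 -> [75]
  root = 75 != target 127
Candidate B: set leaf[0] = 37 -> leaves = [37, 68, 75, 17]
  L0: [37, 68, 75, 17]
  L1: h(37,68)=(37*31+68)%997=218 h(75,17)=(75*31+17)%997=348 -> [218, 348]
  L2: h(218,348)=(218*31+348)%997=127 -> [127]
  root = 127 == target 127  ** MATCH **
Candidate C: set leaf[3] = 57 -> leaves = [94, 68, 75, 57]
  L0: [94, 68, 75, 57]
  L1: h(94,68)=(94*31+68)%997=988 h(75,57)=(75*31+57)%997=388 -> [988, 388]
  L2: h(988,388)=(988*31+388)%997=109 -> [109]
  root = 109 != target 127
Candidate B produces the target root.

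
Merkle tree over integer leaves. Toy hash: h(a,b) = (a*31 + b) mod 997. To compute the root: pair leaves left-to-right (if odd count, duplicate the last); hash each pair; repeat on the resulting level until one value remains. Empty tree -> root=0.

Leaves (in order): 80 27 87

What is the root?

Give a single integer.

L0: [80, 27, 87]
L1: h(80,27)=(80*31+27)%997=513 h(87,87)=(87*31+87)%997=790 -> [513, 790]
L2: h(513,790)=(513*31+790)%997=741 -> [741]

Answer: 741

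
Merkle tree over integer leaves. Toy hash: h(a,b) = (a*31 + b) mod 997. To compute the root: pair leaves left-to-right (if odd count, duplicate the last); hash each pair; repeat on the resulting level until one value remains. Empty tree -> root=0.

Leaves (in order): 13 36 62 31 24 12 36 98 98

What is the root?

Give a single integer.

Answer: 457

Derivation:
L0: [13, 36, 62, 31, 24, 12, 36, 98, 98]
L1: h(13,36)=(13*31+36)%997=439 h(62,31)=(62*31+31)%997=956 h(24,12)=(24*31+12)%997=756 h(36,98)=(36*31+98)%997=217 h(98,98)=(98*31+98)%997=145 -> [439, 956, 756, 217, 145]
L2: h(439,956)=(439*31+956)%997=607 h(756,217)=(756*31+217)%997=722 h(145,145)=(145*31+145)%997=652 -> [607, 722, 652]
L3: h(607,722)=(607*31+722)%997=596 h(652,652)=(652*31+652)%997=924 -> [596, 924]
L4: h(596,924)=(596*31+924)%997=457 -> [457]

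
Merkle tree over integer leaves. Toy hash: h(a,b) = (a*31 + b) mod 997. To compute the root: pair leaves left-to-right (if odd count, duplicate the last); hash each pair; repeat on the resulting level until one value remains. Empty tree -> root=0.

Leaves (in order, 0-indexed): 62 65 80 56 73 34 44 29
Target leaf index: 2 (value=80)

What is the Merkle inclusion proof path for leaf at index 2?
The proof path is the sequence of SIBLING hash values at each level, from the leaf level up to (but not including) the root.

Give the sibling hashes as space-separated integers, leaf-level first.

Answer: 56 990 816

Derivation:
L0 (leaves): [62, 65, 80, 56, 73, 34, 44, 29], target index=2
L1: h(62,65)=(62*31+65)%997=990 [pair 0] h(80,56)=(80*31+56)%997=542 [pair 1] h(73,34)=(73*31+34)%997=303 [pair 2] h(44,29)=(44*31+29)%997=396 [pair 3] -> [990, 542, 303, 396]
  Sibling for proof at L0: 56
L2: h(990,542)=(990*31+542)%997=325 [pair 0] h(303,396)=(303*31+396)%997=816 [pair 1] -> [325, 816]
  Sibling for proof at L1: 990
L3: h(325,816)=(325*31+816)%997=921 [pair 0] -> [921]
  Sibling for proof at L2: 816
Root: 921
Proof path (sibling hashes from leaf to root): [56, 990, 816]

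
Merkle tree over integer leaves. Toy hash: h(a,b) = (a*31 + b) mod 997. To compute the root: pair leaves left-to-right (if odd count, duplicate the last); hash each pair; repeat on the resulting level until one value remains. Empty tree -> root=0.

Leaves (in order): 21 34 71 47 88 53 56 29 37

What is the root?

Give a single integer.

L0: [21, 34, 71, 47, 88, 53, 56, 29, 37]
L1: h(21,34)=(21*31+34)%997=685 h(71,47)=(71*31+47)%997=254 h(88,53)=(88*31+53)%997=787 h(56,29)=(56*31+29)%997=768 h(37,37)=(37*31+37)%997=187 -> [685, 254, 787, 768, 187]
L2: h(685,254)=(685*31+254)%997=552 h(787,768)=(787*31+768)%997=240 h(187,187)=(187*31+187)%997=2 -> [552, 240, 2]
L3: h(552,240)=(552*31+240)%997=403 h(2,2)=(2*31+2)%997=64 -> [403, 64]
L4: h(403,64)=(403*31+64)%997=593 -> [593]

Answer: 593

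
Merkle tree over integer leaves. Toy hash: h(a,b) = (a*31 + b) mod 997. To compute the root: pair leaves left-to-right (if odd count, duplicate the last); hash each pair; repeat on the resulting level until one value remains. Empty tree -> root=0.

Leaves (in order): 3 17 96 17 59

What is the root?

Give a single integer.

Answer: 686

Derivation:
L0: [3, 17, 96, 17, 59]
L1: h(3,17)=(3*31+17)%997=110 h(96,17)=(96*31+17)%997=2 h(59,59)=(59*31+59)%997=891 -> [110, 2, 891]
L2: h(110,2)=(110*31+2)%997=421 h(891,891)=(891*31+891)%997=596 -> [421, 596]
L3: h(421,596)=(421*31+596)%997=686 -> [686]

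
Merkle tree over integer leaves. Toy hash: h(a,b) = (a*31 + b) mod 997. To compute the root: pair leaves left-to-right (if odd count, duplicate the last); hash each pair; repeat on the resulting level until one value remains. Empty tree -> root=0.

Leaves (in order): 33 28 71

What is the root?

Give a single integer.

L0: [33, 28, 71]
L1: h(33,28)=(33*31+28)%997=54 h(71,71)=(71*31+71)%997=278 -> [54, 278]
L2: h(54,278)=(54*31+278)%997=955 -> [955]

Answer: 955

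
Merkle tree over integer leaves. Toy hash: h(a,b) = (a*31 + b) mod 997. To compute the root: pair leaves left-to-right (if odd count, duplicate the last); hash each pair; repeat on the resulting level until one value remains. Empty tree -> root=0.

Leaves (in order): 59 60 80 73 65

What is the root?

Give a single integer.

L0: [59, 60, 80, 73, 65]
L1: h(59,60)=(59*31+60)%997=892 h(80,73)=(80*31+73)%997=559 h(65,65)=(65*31+65)%997=86 -> [892, 559, 86]
L2: h(892,559)=(892*31+559)%997=295 h(86,86)=(86*31+86)%997=758 -> [295, 758]
L3: h(295,758)=(295*31+758)%997=930 -> [930]

Answer: 930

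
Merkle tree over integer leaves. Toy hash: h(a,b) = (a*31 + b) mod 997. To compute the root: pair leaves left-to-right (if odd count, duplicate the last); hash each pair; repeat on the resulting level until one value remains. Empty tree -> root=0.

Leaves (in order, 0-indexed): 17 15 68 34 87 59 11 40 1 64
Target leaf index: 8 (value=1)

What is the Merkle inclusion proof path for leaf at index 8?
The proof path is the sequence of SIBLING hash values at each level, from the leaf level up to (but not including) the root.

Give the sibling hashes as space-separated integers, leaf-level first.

L0 (leaves): [17, 15, 68, 34, 87, 59, 11, 40, 1, 64], target index=8
L1: h(17,15)=(17*31+15)%997=542 [pair 0] h(68,34)=(68*31+34)%997=148 [pair 1] h(87,59)=(87*31+59)%997=762 [pair 2] h(11,40)=(11*31+40)%997=381 [pair 3] h(1,64)=(1*31+64)%997=95 [pair 4] -> [542, 148, 762, 381, 95]
  Sibling for proof at L0: 64
L2: h(542,148)=(542*31+148)%997=1 [pair 0] h(762,381)=(762*31+381)%997=75 [pair 1] h(95,95)=(95*31+95)%997=49 [pair 2] -> [1, 75, 49]
  Sibling for proof at L1: 95
L3: h(1,75)=(1*31+75)%997=106 [pair 0] h(49,49)=(49*31+49)%997=571 [pair 1] -> [106, 571]
  Sibling for proof at L2: 49
L4: h(106,571)=(106*31+571)%997=866 [pair 0] -> [866]
  Sibling for proof at L3: 106
Root: 866
Proof path (sibling hashes from leaf to root): [64, 95, 49, 106]

Answer: 64 95 49 106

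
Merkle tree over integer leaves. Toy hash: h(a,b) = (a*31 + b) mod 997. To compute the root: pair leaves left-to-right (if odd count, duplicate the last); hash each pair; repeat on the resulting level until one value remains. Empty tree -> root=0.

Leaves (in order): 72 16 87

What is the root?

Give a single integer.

Answer: 688

Derivation:
L0: [72, 16, 87]
L1: h(72,16)=(72*31+16)%997=254 h(87,87)=(87*31+87)%997=790 -> [254, 790]
L2: h(254,790)=(254*31+790)%997=688 -> [688]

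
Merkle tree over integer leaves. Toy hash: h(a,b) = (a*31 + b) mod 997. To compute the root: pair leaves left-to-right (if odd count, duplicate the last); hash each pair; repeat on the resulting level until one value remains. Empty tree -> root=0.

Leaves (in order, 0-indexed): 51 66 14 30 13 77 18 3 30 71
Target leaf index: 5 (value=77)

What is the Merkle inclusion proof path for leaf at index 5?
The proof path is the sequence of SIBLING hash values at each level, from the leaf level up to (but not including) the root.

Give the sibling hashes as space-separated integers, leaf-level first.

Answer: 13 561 674 108

Derivation:
L0 (leaves): [51, 66, 14, 30, 13, 77, 18, 3, 30, 71], target index=5
L1: h(51,66)=(51*31+66)%997=650 [pair 0] h(14,30)=(14*31+30)%997=464 [pair 1] h(13,77)=(13*31+77)%997=480 [pair 2] h(18,3)=(18*31+3)%997=561 [pair 3] h(30,71)=(30*31+71)%997=4 [pair 4] -> [650, 464, 480, 561, 4]
  Sibling for proof at L0: 13
L2: h(650,464)=(650*31+464)%997=674 [pair 0] h(480,561)=(480*31+561)%997=486 [pair 1] h(4,4)=(4*31+4)%997=128 [pair 2] -> [674, 486, 128]
  Sibling for proof at L1: 561
L3: h(674,486)=(674*31+486)%997=443 [pair 0] h(128,128)=(128*31+128)%997=108 [pair 1] -> [443, 108]
  Sibling for proof at L2: 674
L4: h(443,108)=(443*31+108)%997=880 [pair 0] -> [880]
  Sibling for proof at L3: 108
Root: 880
Proof path (sibling hashes from leaf to root): [13, 561, 674, 108]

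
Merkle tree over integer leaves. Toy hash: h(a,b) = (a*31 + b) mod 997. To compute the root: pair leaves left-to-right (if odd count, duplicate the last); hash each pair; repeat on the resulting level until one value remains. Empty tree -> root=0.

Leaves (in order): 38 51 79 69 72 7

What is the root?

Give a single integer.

L0: [38, 51, 79, 69, 72, 7]
L1: h(38,51)=(38*31+51)%997=232 h(79,69)=(79*31+69)%997=524 h(72,7)=(72*31+7)%997=245 -> [232, 524, 245]
L2: h(232,524)=(232*31+524)%997=737 h(245,245)=(245*31+245)%997=861 -> [737, 861]
L3: h(737,861)=(737*31+861)%997=777 -> [777]

Answer: 777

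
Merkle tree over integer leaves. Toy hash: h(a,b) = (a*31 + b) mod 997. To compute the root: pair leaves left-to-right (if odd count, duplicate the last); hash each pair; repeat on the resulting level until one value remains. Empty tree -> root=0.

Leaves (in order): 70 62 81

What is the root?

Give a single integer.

L0: [70, 62, 81]
L1: h(70,62)=(70*31+62)%997=238 h(81,81)=(81*31+81)%997=598 -> [238, 598]
L2: h(238,598)=(238*31+598)%997=0 -> [0]

Answer: 0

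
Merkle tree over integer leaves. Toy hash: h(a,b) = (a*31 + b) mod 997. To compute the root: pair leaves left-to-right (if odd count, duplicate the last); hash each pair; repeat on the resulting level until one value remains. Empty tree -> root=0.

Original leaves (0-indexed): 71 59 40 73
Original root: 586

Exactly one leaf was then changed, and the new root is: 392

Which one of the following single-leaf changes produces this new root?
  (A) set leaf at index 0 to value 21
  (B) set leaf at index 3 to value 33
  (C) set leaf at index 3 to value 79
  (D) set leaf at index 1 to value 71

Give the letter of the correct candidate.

Original leaves: [71, 59, 40, 73]
Target new root: 392
Try each candidate change and compute the resulting root:
Candidate A: set leaf[0] = 21 -> leaves = [21, 59, 40, 73]
  L0: [21, 59, 40, 73]
  L1: h(21,59)=(21*31+59)%997=710 h(40,73)=(40*31+73)%997=316 -> [710, 316]
  L2: h(710,316)=(710*31+316)%997=392 -> [392]
  root = 392 == target 392  ** MATCH **
Candidate B: set leaf[3] = 33 -> leaves = [71, 59, 40, 33]
  L0: [71, 59, 40, 33]
  L1: h(71,59)=(71*31+59)%997=266 h(40,33)=(40*31+33)%997=276 -> [266, 276]
  L2: h(266,276)=(266*31+276)%997=546 -> [546]
  root = 546 != target 392
Candidate C: set leaf[3] = 79 -> leaves = [71, 59, 40, 79]
  L0: [71, 59, 40, 79]
  L1: h(71,59)=(71*31+59)%997=266 h(40,79)=(40*31+79)%997=322 -> [266, 322]
  L2: h(266,322)=(266*31+322)%997=592 -> [592]
  root = 592 != target 392
Candidate D: set leaf[1] = 71 -> leaves = [71, 71, 40, 73]
  L0: [71, 71, 40, 73]
  L1: h(71,71)=(71*31+71)%997=278 h(40,73)=(40*31+73)%997=316 -> [278, 316]
  L2: h(278,316)=(278*31+316)%997=958 -> [958]
  root = 958 != target 392
Candidate A produces the target root.

Answer: A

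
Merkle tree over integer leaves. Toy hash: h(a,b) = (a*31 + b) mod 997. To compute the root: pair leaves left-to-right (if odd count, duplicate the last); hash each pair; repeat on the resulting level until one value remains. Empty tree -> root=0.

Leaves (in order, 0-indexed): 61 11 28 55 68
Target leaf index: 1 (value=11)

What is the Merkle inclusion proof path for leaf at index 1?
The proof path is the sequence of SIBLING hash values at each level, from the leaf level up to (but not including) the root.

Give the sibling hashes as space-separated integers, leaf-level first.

L0 (leaves): [61, 11, 28, 55, 68], target index=1
L1: h(61,11)=(61*31+11)%997=905 [pair 0] h(28,55)=(28*31+55)%997=923 [pair 1] h(68,68)=(68*31+68)%997=182 [pair 2] -> [905, 923, 182]
  Sibling for proof at L0: 61
L2: h(905,923)=(905*31+923)%997=65 [pair 0] h(182,182)=(182*31+182)%997=839 [pair 1] -> [65, 839]
  Sibling for proof at L1: 923
L3: h(65,839)=(65*31+839)%997=860 [pair 0] -> [860]
  Sibling for proof at L2: 839
Root: 860
Proof path (sibling hashes from leaf to root): [61, 923, 839]

Answer: 61 923 839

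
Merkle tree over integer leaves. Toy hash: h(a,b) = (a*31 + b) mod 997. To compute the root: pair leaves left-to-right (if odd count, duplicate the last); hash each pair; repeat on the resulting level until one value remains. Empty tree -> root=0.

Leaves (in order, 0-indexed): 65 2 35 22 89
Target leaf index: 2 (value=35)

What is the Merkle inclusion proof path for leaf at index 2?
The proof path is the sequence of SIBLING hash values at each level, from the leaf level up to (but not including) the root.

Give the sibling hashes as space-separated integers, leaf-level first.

L0 (leaves): [65, 2, 35, 22, 89], target index=2
L1: h(65,2)=(65*31+2)%997=23 [pair 0] h(35,22)=(35*31+22)%997=110 [pair 1] h(89,89)=(89*31+89)%997=854 [pair 2] -> [23, 110, 854]
  Sibling for proof at L0: 22
L2: h(23,110)=(23*31+110)%997=823 [pair 0] h(854,854)=(854*31+854)%997=409 [pair 1] -> [823, 409]
  Sibling for proof at L1: 23
L3: h(823,409)=(823*31+409)%997=0 [pair 0] -> [0]
  Sibling for proof at L2: 409
Root: 0
Proof path (sibling hashes from leaf to root): [22, 23, 409]

Answer: 22 23 409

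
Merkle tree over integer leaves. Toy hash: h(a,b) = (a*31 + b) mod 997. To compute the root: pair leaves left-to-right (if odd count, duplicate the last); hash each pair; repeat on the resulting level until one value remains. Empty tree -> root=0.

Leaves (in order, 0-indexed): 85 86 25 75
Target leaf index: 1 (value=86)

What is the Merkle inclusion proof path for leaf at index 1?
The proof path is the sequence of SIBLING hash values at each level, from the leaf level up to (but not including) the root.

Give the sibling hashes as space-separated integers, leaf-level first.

Answer: 85 850

Derivation:
L0 (leaves): [85, 86, 25, 75], target index=1
L1: h(85,86)=(85*31+86)%997=727 [pair 0] h(25,75)=(25*31+75)%997=850 [pair 1] -> [727, 850]
  Sibling for proof at L0: 85
L2: h(727,850)=(727*31+850)%997=456 [pair 0] -> [456]
  Sibling for proof at L1: 850
Root: 456
Proof path (sibling hashes from leaf to root): [85, 850]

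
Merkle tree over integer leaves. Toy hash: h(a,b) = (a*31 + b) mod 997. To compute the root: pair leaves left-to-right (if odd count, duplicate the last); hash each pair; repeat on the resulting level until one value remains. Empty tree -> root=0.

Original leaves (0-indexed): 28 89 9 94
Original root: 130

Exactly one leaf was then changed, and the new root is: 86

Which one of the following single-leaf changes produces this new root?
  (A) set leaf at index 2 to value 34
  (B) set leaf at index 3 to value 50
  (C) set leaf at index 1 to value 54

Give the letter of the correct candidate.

Answer: B

Derivation:
Original leaves: [28, 89, 9, 94]
Target new root: 86
Try each candidate change and compute the resulting root:
Candidate A: set leaf[2] = 34 -> leaves = [28, 89, 34, 94]
  L0: [28, 89, 34, 94]
  L1: h(28,89)=(28*31+89)%997=957 h(34,94)=(34*31+94)%997=151 -> [957, 151]
  L2: h(957,151)=(957*31+151)%997=905 -> [905]
  root = 905 != target 86
Candidate B: set leaf[3] = 50 -> leaves = [28, 89, 9, 50]
  L0: [28, 89, 9, 50]
  L1: h(28,89)=(28*31+89)%997=957 h(9,50)=(9*31+50)%997=329 -> [957, 329]
  L2: h(957,329)=(957*31+329)%997=86 -> [86]
  root = 86 == target 86  ** MATCH **
Candidate C: set leaf[1] = 54 -> leaves = [28, 54, 9, 94]
  L0: [28, 54, 9, 94]
  L1: h(28,54)=(28*31+54)%997=922 h(9,94)=(9*31+94)%997=373 -> [922, 373]
  L2: h(922,373)=(922*31+373)%997=42 -> [42]
  root = 42 != target 86
Candidate B produces the target root.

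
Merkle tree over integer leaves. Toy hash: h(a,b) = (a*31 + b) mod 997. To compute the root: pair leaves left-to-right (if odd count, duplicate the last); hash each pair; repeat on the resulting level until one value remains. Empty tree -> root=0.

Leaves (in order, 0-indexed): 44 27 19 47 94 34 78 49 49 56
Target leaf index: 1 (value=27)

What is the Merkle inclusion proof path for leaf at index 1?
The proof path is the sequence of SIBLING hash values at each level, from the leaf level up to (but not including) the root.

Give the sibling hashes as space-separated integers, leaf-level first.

Answer: 44 636 137 651

Derivation:
L0 (leaves): [44, 27, 19, 47, 94, 34, 78, 49, 49, 56], target index=1
L1: h(44,27)=(44*31+27)%997=394 [pair 0] h(19,47)=(19*31+47)%997=636 [pair 1] h(94,34)=(94*31+34)%997=954 [pair 2] h(78,49)=(78*31+49)%997=473 [pair 3] h(49,56)=(49*31+56)%997=578 [pair 4] -> [394, 636, 954, 473, 578]
  Sibling for proof at L0: 44
L2: h(394,636)=(394*31+636)%997=886 [pair 0] h(954,473)=(954*31+473)%997=137 [pair 1] h(578,578)=(578*31+578)%997=550 [pair 2] -> [886, 137, 550]
  Sibling for proof at L1: 636
L3: h(886,137)=(886*31+137)%997=684 [pair 0] h(550,550)=(550*31+550)%997=651 [pair 1] -> [684, 651]
  Sibling for proof at L2: 137
L4: h(684,651)=(684*31+651)%997=918 [pair 0] -> [918]
  Sibling for proof at L3: 651
Root: 918
Proof path (sibling hashes from leaf to root): [44, 636, 137, 651]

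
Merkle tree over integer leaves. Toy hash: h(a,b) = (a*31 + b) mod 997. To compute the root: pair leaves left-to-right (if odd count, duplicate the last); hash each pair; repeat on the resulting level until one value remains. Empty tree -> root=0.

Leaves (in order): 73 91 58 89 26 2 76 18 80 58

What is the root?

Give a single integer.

L0: [73, 91, 58, 89, 26, 2, 76, 18, 80, 58]
L1: h(73,91)=(73*31+91)%997=360 h(58,89)=(58*31+89)%997=890 h(26,2)=(26*31+2)%997=808 h(76,18)=(76*31+18)%997=380 h(80,58)=(80*31+58)%997=544 -> [360, 890, 808, 380, 544]
L2: h(360,890)=(360*31+890)%997=86 h(808,380)=(808*31+380)%997=503 h(544,544)=(544*31+544)%997=459 -> [86, 503, 459]
L3: h(86,503)=(86*31+503)%997=178 h(459,459)=(459*31+459)%997=730 -> [178, 730]
L4: h(178,730)=(178*31+730)%997=266 -> [266]

Answer: 266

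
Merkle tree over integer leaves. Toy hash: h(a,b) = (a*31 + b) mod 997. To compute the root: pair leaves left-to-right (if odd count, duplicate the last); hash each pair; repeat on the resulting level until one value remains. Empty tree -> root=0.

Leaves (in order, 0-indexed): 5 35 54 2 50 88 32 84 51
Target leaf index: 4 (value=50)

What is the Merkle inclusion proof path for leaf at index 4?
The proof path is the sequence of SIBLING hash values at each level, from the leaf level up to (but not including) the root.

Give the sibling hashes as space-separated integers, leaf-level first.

Answer: 88 79 587 196

Derivation:
L0 (leaves): [5, 35, 54, 2, 50, 88, 32, 84, 51], target index=4
L1: h(5,35)=(5*31+35)%997=190 [pair 0] h(54,2)=(54*31+2)%997=679 [pair 1] h(50,88)=(50*31+88)%997=641 [pair 2] h(32,84)=(32*31+84)%997=79 [pair 3] h(51,51)=(51*31+51)%997=635 [pair 4] -> [190, 679, 641, 79, 635]
  Sibling for proof at L0: 88
L2: h(190,679)=(190*31+679)%997=587 [pair 0] h(641,79)=(641*31+79)%997=10 [pair 1] h(635,635)=(635*31+635)%997=380 [pair 2] -> [587, 10, 380]
  Sibling for proof at L1: 79
L3: h(587,10)=(587*31+10)%997=261 [pair 0] h(380,380)=(380*31+380)%997=196 [pair 1] -> [261, 196]
  Sibling for proof at L2: 587
L4: h(261,196)=(261*31+196)%997=311 [pair 0] -> [311]
  Sibling for proof at L3: 196
Root: 311
Proof path (sibling hashes from leaf to root): [88, 79, 587, 196]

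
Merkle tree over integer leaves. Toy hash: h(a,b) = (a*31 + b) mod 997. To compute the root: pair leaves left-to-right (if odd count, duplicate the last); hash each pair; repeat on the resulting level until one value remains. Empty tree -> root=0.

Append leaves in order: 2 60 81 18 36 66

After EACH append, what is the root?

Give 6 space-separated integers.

After append 2 (leaves=[2]):
  L0: [2]
  root=2
After append 60 (leaves=[2, 60]):
  L0: [2, 60]
  L1: h(2,60)=(2*31+60)%997=122 -> [122]
  root=122
After append 81 (leaves=[2, 60, 81]):
  L0: [2, 60, 81]
  L1: h(2,60)=(2*31+60)%997=122 h(81,81)=(81*31+81)%997=598 -> [122, 598]
  L2: h(122,598)=(122*31+598)%997=392 -> [392]
  root=392
After append 18 (leaves=[2, 60, 81, 18]):
  L0: [2, 60, 81, 18]
  L1: h(2,60)=(2*31+60)%997=122 h(81,18)=(81*31+18)%997=535 -> [122, 535]
  L2: h(122,535)=(122*31+535)%997=329 -> [329]
  root=329
After append 36 (leaves=[2, 60, 81, 18, 36]):
  L0: [2, 60, 81, 18, 36]
  L1: h(2,60)=(2*31+60)%997=122 h(81,18)=(81*31+18)%997=535 h(36,36)=(36*31+36)%997=155 -> [122, 535, 155]
  L2: h(122,535)=(122*31+535)%997=329 h(155,155)=(155*31+155)%997=972 -> [329, 972]
  L3: h(329,972)=(329*31+972)%997=204 -> [204]
  root=204
After append 66 (leaves=[2, 60, 81, 18, 36, 66]):
  L0: [2, 60, 81, 18, 36, 66]
  L1: h(2,60)=(2*31+60)%997=122 h(81,18)=(81*31+18)%997=535 h(36,66)=(36*31+66)%997=185 -> [122, 535, 185]
  L2: h(122,535)=(122*31+535)%997=329 h(185,185)=(185*31+185)%997=935 -> [329, 935]
  L3: h(329,935)=(329*31+935)%997=167 -> [167]
  root=167

Answer: 2 122 392 329 204 167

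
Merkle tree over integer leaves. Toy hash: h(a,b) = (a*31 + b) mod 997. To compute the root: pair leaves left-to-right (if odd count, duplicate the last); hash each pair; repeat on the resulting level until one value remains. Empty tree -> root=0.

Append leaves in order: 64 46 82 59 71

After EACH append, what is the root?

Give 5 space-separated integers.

After append 64 (leaves=[64]):
  L0: [64]
  root=64
After append 46 (leaves=[64, 46]):
  L0: [64, 46]
  L1: h(64,46)=(64*31+46)%997=36 -> [36]
  root=36
After append 82 (leaves=[64, 46, 82]):
  L0: [64, 46, 82]
  L1: h(64,46)=(64*31+46)%997=36 h(82,82)=(82*31+82)%997=630 -> [36, 630]
  L2: h(36,630)=(36*31+630)%997=749 -> [749]
  root=749
After append 59 (leaves=[64, 46, 82, 59]):
  L0: [64, 46, 82, 59]
  L1: h(64,46)=(64*31+46)%997=36 h(82,59)=(82*31+59)%997=607 -> [36, 607]
  L2: h(36,607)=(36*31+607)%997=726 -> [726]
  root=726
After append 71 (leaves=[64, 46, 82, 59, 71]):
  L0: [64, 46, 82, 59, 71]
  L1: h(64,46)=(64*31+46)%997=36 h(82,59)=(82*31+59)%997=607 h(71,71)=(71*31+71)%997=278 -> [36, 607, 278]
  L2: h(36,607)=(36*31+607)%997=726 h(278,278)=(278*31+278)%997=920 -> [726, 920]
  L3: h(726,920)=(726*31+920)%997=495 -> [495]
  root=495

Answer: 64 36 749 726 495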